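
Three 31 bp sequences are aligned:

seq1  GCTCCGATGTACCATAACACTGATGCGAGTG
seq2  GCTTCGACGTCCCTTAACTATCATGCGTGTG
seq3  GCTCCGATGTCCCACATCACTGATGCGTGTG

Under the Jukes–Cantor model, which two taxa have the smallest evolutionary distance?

seq1–seq2: 8/31 differ, p = 0.258, d = 0.316.
seq1–seq3: 4/31 differ, p = 0.129, d = 0.142.
seq2–seq3: 8/31 differ, p = 0.258, d = 0.316.
The smallest distance is between seq1 and seq3.

seq1 and seq3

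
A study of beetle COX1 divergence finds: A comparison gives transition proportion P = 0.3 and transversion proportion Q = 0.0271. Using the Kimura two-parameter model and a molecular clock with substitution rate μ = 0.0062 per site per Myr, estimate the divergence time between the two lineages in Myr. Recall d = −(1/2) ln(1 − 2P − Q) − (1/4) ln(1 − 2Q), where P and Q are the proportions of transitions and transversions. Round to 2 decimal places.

40.90

Under the Kimura two-parameter model, d = −½ ln(1 − 2P − Q) − ¼ ln(1 − 2Q).
1 − 2P − Q = 0.3729, giving −½ ln(0.3729) = 0.493222.
1 − 2Q = 0.9458, giving −¼ ln(0.9458) = 0.013931.
d = 0.493222 + 0.013931 = 0.507153.
Under a molecular clock d = 2μt, so t = d/(2μ) = 0.507153 / (2 × 0.0062) = 40.90 Myr.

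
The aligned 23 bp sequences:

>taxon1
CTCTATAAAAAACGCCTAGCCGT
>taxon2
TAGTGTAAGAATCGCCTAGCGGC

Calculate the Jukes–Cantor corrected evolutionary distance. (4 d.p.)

0.4674

The sequences differ at 8 of 23 sites (1, 2, 3, 5, 9, 12, 21, 23), so p = 8/23 ≈ 0.347826.
d = −(3/4) ln(1 − 4p/3) = −0.75 ln(1 − 0.463768) = −0.75 ln(0.536232)
  = −0.75 × (-0.623188) = 0.467391 substitutions/site.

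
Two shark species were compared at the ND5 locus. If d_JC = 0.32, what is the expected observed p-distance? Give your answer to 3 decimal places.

p = (3/4)(1 − e^(−4d/3)) = 0.75 × (1 − e^(-0.426667)) = 0.75 × (1 − 0.652681) = 0.260489.

0.260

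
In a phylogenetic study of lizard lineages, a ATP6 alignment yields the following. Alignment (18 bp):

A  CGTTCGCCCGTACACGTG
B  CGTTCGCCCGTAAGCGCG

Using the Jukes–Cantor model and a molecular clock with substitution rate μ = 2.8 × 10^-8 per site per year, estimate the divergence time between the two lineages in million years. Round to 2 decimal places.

3.37

The sequences differ at 3 of 18 sites (13, 14, 17), so p = 3/18 ≈ 0.166667.
d = −(3/4) ln(1 − 4p/3) = −0.75 ln(1 − 0.222223) = −0.75 ln(0.777777)
  = −0.75 × (-0.251315) = 0.188486 substitutions/site.
Under a molecular clock d = 2μt, so t = d/(2μ) = 0.188486 / (2 × 2.8 × 10^-8) = 3.37 million years.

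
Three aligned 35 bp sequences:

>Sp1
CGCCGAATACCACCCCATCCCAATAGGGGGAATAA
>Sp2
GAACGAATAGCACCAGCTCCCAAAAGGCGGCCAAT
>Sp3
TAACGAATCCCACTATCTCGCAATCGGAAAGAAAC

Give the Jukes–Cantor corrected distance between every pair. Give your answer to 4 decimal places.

d(Sp1,Sp2) = 0.5128, d(Sp1,Sp3) = 0.7053, d(Sp2,Sp3) = 0.5716

Sp1–Sp2: 13/35 sites differ → p ≈ 0.371429, d = −0.75 ln(1 − 0.495239) = 0.512753 ≈ 0.5128.
Sp1–Sp3: 16/35 sites differ → p ≈ 0.457143, d = −0.75 ln(1 − 0.609524) = 0.705292 ≈ 0.7053.
Sp2–Sp3: 14/35 sites differ → p = 0.4, d = −0.75 ln(1 − 0.533333) = 0.571605 ≈ 0.5716.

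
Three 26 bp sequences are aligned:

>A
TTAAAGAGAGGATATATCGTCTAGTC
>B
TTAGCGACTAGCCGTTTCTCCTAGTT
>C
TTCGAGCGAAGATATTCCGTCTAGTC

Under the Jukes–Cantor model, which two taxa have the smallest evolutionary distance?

A–B: 12/26 differ, p = 0.462, d = 0.717.
A–C: 6/26 differ, p = 0.231, d = 0.276.
B–C: 12/26 differ, p = 0.462, d = 0.717.
The smallest distance is between A and C.

A and C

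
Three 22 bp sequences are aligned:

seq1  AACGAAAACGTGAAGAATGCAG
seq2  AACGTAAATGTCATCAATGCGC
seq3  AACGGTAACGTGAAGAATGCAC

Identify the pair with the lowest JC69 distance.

seq1 and seq3

seq1–seq2: 7/22 differ, p = 0.318, d = 0.414.
seq1–seq3: 3/22 differ, p = 0.136, d = 0.151.
seq2–seq3: 7/22 differ, p = 0.318, d = 0.414.
The smallest distance is between seq1 and seq3.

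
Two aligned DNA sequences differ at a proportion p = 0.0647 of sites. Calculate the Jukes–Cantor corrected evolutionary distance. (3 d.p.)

0.068

d = −(3/4) ln(1 − 4p/3) = −0.75 ln(1 − 0.086267) = −0.75 ln(0.913733)
  = −0.75 × (-0.090217) = 0.067663 substitutions/site.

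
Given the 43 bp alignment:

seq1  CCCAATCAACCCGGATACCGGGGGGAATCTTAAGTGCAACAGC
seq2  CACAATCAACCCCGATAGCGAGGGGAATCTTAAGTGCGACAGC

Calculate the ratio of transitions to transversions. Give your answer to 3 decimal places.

Transitions are A↔G and C↔T; transversions are all other mismatches.
Transitions: 2. Transversions: 3.
R = 2/3 = 0.666666… ≈ 0.667 (to 3 d.p.).

0.667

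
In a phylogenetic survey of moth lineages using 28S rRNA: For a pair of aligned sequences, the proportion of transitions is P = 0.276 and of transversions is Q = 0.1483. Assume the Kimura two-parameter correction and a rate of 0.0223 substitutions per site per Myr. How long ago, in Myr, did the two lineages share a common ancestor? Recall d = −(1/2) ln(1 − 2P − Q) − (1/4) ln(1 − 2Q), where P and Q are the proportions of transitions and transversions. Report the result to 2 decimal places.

Under the Kimura two-parameter model, d = −½ ln(1 − 2P − Q) − ¼ ln(1 − 2Q).
1 − 2P − Q = 0.2997, giving −½ ln(0.2997) = 0.602487.
1 − 2Q = 0.7034, giving −¼ ln(0.7034) = 0.087957.
d = 0.602487 + 0.087957 = 0.690444.
Under a molecular clock d = 2μt, so t = d/(2μ) = 0.690444 / (2 × 0.0223) = 15.48 Myr.

15.48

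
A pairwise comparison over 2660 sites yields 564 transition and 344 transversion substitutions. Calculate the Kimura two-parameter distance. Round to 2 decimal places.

P = 564/2660 ≈ 0.21203 and Q = 344/2660 ≈ 0.129323.
Under the Kimura two-parameter model, d = −½ ln(1 − 2P − Q) − ¼ ln(1 − 2Q).
1 − 2P − Q = 0.446617, giving −½ ln(0.446617) = 0.403027.
1 − 2Q = 0.741354, giving −¼ ln(0.741354) = 0.074819.
d = 0.403027 + 0.074819 = 0.477846.

0.48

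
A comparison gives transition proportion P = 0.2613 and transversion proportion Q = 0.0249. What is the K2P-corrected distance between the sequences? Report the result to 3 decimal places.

0.409

Under the Kimura two-parameter model, d = −½ ln(1 − 2P − Q) − ¼ ln(1 − 2Q).
1 − 2P − Q = 0.4525, giving −½ ln(0.4525) = 0.396484.
1 − 2Q = 0.9502, giving −¼ ln(0.9502) = 0.012771.
d = 0.396484 + 0.012771 = 0.409255.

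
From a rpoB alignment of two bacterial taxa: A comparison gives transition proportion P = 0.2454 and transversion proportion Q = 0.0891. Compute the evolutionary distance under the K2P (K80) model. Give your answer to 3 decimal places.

Under the Kimura two-parameter model, d = −½ ln(1 − 2P − Q) − ¼ ln(1 − 2Q).
1 − 2P − Q = 0.4201, giving −½ ln(0.4201) = 0.433631.
1 − 2Q = 0.8218, giving −¼ ln(0.8218) = 0.049065.
d = 0.433631 + 0.049065 = 0.482696.

0.483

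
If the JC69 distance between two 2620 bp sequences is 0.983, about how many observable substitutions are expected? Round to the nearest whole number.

1435

Invert JC69: p = (3/4)(1 − e^(−4d/3)) = 0.75 × (1 − e^(-1.310667)) = 0.75 × (1 − 0.269640) = 0.547770.
Expected differing sites = pL ≈ 0.547770 × 2620 = 1435.1574 ≈ 1435.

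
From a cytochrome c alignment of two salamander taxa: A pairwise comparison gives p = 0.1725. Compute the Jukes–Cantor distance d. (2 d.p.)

d = −(3/4) ln(1 − 4p/3) = −0.75 ln(1 − 0.23) = −0.75 ln(0.77)
  = −0.75 × (-0.261365) = 0.196024 substitutions/site.

0.20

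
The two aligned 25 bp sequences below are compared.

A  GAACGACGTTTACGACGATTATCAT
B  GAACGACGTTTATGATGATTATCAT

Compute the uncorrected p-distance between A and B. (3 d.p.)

The sequences differ at 2 of 25 positions (sites 13, 16).
p = 2/25 = 0.080.

0.080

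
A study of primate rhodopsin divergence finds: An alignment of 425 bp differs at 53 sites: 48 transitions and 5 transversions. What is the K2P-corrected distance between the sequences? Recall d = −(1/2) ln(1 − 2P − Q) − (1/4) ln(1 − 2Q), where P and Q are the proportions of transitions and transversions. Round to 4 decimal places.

0.1416

P = 48/425 ≈ 0.112941 and Q = 5/425 ≈ 0.011765.
Under the Kimura two-parameter model, d = −½ ln(1 − 2P − Q) − ¼ ln(1 − 2Q).
1 − 2P − Q = 0.762353, giving −½ ln(0.762353) = 0.135673.
1 − 2Q = 0.97647, giving −¼ ln(0.97647) = 0.005953.
d = 0.135673 + 0.005953 = 0.141626.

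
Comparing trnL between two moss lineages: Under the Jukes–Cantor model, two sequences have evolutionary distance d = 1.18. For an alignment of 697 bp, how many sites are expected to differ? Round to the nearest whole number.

414

Invert JC69: p = (3/4)(1 − e^(−4d/3)) = 0.75 × (1 − e^(-1.573333)) = 0.75 × (1 − 0.207353) = 0.594485.
Expected differing sites = pL ≈ 0.594485 × 697 = 414.356045 ≈ 414.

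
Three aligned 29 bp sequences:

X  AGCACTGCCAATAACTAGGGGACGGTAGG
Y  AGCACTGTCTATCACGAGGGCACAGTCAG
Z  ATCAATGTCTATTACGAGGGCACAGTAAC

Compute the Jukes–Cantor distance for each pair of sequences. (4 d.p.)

X–Y: 8/29 sites differ → p ≈ 0.275862, d = −0.75 ln(1 − 0.367816) = 0.343931 ≈ 0.3439.
X–Z: 10/29 sites differ → p ≈ 0.344828, d = −0.75 ln(1 − 0.459771) = 0.461822 ≈ 0.4618.
Y–Z: 5/29 sites differ → p ≈ 0.172414, d = −0.75 ln(1 − 0.229885) = 0.195912 ≈ 0.1959.

d(X,Y) = 0.3439, d(X,Z) = 0.4618, d(Y,Z) = 0.1959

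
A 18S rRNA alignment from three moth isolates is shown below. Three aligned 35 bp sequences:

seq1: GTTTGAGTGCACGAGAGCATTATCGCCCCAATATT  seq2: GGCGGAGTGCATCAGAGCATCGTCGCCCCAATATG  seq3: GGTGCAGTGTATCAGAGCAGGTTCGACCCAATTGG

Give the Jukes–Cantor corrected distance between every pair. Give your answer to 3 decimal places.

seq1–seq2: 8/35 sites differ → p ≈ 0.228571, d = −0.75 ln(1 − 0.304761) = 0.272625 ≈ 0.273.
seq1–seq3: 13/35 sites differ → p ≈ 0.371429, d = −0.75 ln(1 − 0.495239) = 0.512753 ≈ 0.513.
seq2–seq3: 9/35 sites differ → p ≈ 0.257143, d = −0.75 ln(1 − 0.342857) = 0.314890 ≈ 0.315.

d(seq1,seq2) = 0.273, d(seq1,seq3) = 0.513, d(seq2,seq3) = 0.315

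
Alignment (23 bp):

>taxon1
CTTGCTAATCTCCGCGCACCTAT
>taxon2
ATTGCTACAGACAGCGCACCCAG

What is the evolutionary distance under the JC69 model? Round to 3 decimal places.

The sequences differ at 8 of 23 sites (1, 8, 9, 10, 11, 13, 21, 23), so p = 8/23 ≈ 0.347826.
d = −(3/4) ln(1 − 4p/3) = −0.75 ln(1 − 0.463768) = −0.75 ln(0.536232)
  = −0.75 × (-0.623188) = 0.467391 substitutions/site.

0.467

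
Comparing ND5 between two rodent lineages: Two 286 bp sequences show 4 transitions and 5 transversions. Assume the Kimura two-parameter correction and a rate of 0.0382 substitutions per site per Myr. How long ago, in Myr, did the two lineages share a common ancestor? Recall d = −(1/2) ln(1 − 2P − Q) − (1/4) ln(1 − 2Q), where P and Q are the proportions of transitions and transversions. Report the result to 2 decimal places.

P = 4/286 ≈ 0.013986 and Q = 5/286 ≈ 0.017483.
Under the Kimura two-parameter model, d = −½ ln(1 − 2P − Q) − ¼ ln(1 − 2Q).
1 − 2P − Q = 0.954545, giving −½ ln(0.954545) = 0.023260.
1 − 2Q = 0.965034, giving −¼ ln(0.965034) = 0.008898.
d = 0.023260 + 0.008898 = 0.032158.
Under a molecular clock d = 2μt, so t = d/(2μ) = 0.032158 / (2 × 0.0382) = 0.42 Myr.

0.42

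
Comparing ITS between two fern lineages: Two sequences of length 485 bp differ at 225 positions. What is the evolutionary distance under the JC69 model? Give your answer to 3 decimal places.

0.723

p = 225/485 ≈ 0.463918.
d = −(3/4) ln(1 − 4p/3) = −0.75 ln(1 − 0.618557) = −0.75 ln(0.381443)
  = −0.75 × (-0.963794) = 0.722846 substitutions/site.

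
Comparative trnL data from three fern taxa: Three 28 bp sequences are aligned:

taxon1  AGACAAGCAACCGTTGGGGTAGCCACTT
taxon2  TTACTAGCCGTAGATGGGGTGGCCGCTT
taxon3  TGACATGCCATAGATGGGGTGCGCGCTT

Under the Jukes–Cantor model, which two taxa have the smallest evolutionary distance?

taxon1–taxon2: 10/28 differ, p = 0.357, d = 0.485.
taxon1–taxon3: 10/28 differ, p = 0.357, d = 0.485.
taxon2–taxon3: 6/28 differ, p = 0.214, d = 0.252.
The smallest distance is between taxon2 and taxon3.

taxon2 and taxon3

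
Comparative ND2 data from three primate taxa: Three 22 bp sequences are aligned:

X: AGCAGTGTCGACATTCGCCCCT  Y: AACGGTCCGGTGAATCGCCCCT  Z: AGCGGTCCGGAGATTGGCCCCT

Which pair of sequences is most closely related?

X–Y: 8/22 differ, p = 0.364, d = 0.497.
X–Z: 6/22 differ, p = 0.273, d = 0.339.
Y–Z: 4/22 differ, p = 0.182, d = 0.208.
The smallest distance is between Y and Z.

Y and Z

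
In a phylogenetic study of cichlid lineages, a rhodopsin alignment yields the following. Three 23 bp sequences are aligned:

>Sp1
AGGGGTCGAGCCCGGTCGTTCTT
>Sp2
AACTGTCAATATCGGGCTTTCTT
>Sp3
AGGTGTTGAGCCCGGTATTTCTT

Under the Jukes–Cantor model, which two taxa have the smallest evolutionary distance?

Sp1 and Sp3

Sp1–Sp2: 9/23 differ, p = 0.391, d = 0.553.
Sp1–Sp3: 4/23 differ, p = 0.174, d = 0.198.
Sp2–Sp3: 9/23 differ, p = 0.391, d = 0.553.
The smallest distance is between Sp1 and Sp3.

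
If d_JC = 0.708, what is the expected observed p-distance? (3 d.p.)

0.458

p = (3/4)(1 − e^(−4d/3)) = 0.75 × (1 − e^(-0.944)) = 0.75 × (1 − 0.389068) = 0.458199.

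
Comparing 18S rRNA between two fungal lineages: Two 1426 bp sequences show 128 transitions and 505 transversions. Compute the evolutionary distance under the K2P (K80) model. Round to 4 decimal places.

0.6894

P = 128/1426 ≈ 0.089762 and Q = 505/1426 ≈ 0.354137.
Under the Kimura two-parameter model, d = −½ ln(1 − 2P − Q) − ¼ ln(1 − 2Q).
1 − 2P − Q = 0.466339, giving −½ ln(0.466339) = 0.381421.
1 − 2Q = 0.291726, giving −¼ ln(0.291726) = 0.307985.
d = 0.381421 + 0.307985 = 0.689406.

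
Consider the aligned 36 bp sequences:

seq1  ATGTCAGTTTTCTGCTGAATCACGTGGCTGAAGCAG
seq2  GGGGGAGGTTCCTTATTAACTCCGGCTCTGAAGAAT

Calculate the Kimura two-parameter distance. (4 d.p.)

Of 36 sites, 4 differences are transitions and 13 are transversions, so P = 4/36 ≈ 0.111111 and Q = 13/36 ≈ 0.361111.
Under the Kimura two-parameter model, d = −½ ln(1 − 2P − Q) − ¼ ln(1 − 2Q).
1 − 2P − Q = 0.416667, giving −½ ln(0.416667) = 0.437734.
1 − 2Q = 0.277778, giving −¼ ln(0.277778) = 0.320233.
d = 0.437734 + 0.320233 = 0.757967.

0.7580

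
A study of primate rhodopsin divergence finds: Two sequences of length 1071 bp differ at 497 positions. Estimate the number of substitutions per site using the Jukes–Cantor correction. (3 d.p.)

0.723

p = 497/1071 ≈ 0.464052.
d = −(3/4) ln(1 − 4p/3) = −0.75 ln(1 − 0.618736) = −0.75 ln(0.381264)
  = −0.75 × (-0.964263) = 0.723197 substitutions/site.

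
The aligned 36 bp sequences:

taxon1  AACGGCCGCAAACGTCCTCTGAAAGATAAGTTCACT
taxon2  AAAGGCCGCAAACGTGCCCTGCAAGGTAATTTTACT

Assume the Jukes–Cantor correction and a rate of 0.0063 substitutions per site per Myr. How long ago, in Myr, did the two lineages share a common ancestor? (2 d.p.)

17.86

The sequences differ at 7 of 36 sites (3, 16, 18, 22, 26, 30, 33), so p = 7/36 ≈ 0.194444.
d = −(3/4) ln(1 − 4p/3) = −0.75 ln(1 − 0.259259) = −0.75 ln(0.740741)
  = −0.75 × (-0.300104) = 0.225078 substitutions/site.
Under a molecular clock d = 2μt, so t = d/(2μ) = 0.225078 / (2 × 0.0063) = 17.86 Myr.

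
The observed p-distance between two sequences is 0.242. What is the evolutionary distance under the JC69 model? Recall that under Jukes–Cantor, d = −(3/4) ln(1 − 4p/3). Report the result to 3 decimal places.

0.292

d = −(3/4) ln(1 − 4p/3) = −0.75 ln(1 − 0.322667) = −0.75 ln(0.677333)
  = −0.75 × (-0.389592) = 0.292194 substitutions/site.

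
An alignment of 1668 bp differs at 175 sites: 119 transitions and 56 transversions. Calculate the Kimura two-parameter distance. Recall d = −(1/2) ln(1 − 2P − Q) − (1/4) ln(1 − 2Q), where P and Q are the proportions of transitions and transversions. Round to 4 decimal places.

0.1143

P = 119/1668 ≈ 0.071343 and Q = 56/1668 ≈ 0.033573.
Under the Kimura two-parameter model, d = −½ ln(1 − 2P − Q) − ¼ ln(1 − 2Q).
1 − 2P − Q = 0.823741, giving −½ ln(0.823741) = 0.096950.
1 − 2Q = 0.932854, giving −¼ ln(0.932854) = 0.017377.
d = 0.096950 + 0.017377 = 0.114327.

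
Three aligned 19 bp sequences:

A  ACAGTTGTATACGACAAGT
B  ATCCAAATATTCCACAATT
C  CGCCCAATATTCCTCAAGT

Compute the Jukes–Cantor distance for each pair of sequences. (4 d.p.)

d(A,B) = 0.7489, d(A,C) = 0.9074, d(B,C) = 0.3241

A–B: 9/19 sites differ → p ≈ 0.473684, d = −0.75 ln(1 − 0.631579) = 0.748897 ≈ 0.7489.
A–C: 10/19 sites differ → p ≈ 0.526316, d = −0.75 ln(1 − 0.701755) = 0.907380 ≈ 0.9074.
B–C: 5/19 sites differ → p ≈ 0.263158, d = −0.75 ln(1 − 0.350877) = 0.324100 ≈ 0.3241.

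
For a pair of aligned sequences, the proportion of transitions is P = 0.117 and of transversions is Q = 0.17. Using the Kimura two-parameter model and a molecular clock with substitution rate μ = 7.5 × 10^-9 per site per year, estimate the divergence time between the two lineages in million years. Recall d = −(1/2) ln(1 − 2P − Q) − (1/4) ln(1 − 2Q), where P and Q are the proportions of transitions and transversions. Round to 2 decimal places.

Under the Kimura two-parameter model, d = −½ ln(1 − 2P − Q) − ¼ ln(1 − 2Q).
1 − 2P − Q = 0.596, giving −½ ln(0.596) = 0.258757.
1 − 2Q = 0.66, giving −¼ ln(0.66) = 0.103879.
d = 0.258757 + 0.103879 = 0.362636.
Under a molecular clock d = 2μt, so t = d/(2μ) = 0.362636 / (2 × 7.5 × 10^-9) = 24.18 million years.

24.18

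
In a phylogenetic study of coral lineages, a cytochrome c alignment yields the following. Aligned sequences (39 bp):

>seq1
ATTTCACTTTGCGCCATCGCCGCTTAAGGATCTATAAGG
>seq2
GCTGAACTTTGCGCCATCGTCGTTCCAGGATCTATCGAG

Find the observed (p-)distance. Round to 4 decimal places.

The sequences differ at 11 of 39 positions.
p = 11/39 = 0.282051… ≈ 0.2821 (to 4 d.p.).

0.2821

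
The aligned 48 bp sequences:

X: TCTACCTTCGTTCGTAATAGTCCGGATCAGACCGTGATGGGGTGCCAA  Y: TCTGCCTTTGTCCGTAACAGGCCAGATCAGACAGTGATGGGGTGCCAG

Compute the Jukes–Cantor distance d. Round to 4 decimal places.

0.1885

The sequences differ at 8 of 48 sites (4, 9, 12, 18, 21, 24, 33, 48), so p = 8/48 ≈ 0.166667.
d = −(3/4) ln(1 − 4p/3) = −0.75 ln(1 − 0.222223) = −0.75 ln(0.777777)
  = −0.75 × (-0.251315) = 0.188486 substitutions/site.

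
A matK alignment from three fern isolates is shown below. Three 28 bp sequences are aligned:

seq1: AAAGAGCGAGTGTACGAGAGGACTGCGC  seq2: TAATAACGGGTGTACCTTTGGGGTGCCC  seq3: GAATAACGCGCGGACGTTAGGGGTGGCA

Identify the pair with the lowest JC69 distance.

seq2 and seq3

seq1–seq2: 11/28 differ, p = 0.393, d = 0.556.
seq1–seq3: 13/28 differ, p = 0.464, d = 0.724.
seq2–seq3: 8/28 differ, p = 0.286, d = 0.360.
The smallest distance is between seq2 and seq3.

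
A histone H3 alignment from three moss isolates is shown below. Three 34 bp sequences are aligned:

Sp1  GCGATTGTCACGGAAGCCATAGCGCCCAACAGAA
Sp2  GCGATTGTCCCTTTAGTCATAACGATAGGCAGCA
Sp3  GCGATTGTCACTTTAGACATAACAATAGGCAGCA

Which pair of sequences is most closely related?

Sp1–Sp2: 12/34 differ, p = 0.353, d = 0.477.
Sp1–Sp3: 12/34 differ, p = 0.353, d = 0.477.
Sp2–Sp3: 3/34 differ, p = 0.088, d = 0.094.
The smallest distance is between Sp2 and Sp3.

Sp2 and Sp3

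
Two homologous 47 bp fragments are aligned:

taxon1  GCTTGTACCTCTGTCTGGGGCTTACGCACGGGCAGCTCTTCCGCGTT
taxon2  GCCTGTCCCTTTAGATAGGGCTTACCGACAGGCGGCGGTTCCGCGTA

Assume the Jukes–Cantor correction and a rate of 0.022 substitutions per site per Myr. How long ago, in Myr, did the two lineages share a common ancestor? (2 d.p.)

8.63

The sequences differ at 14 of 47 sites, so p = 14/47 ≈ 0.297872.
d = −(3/4) ln(1 − 4p/3) = −0.75 ln(1 − 0.397163) = −0.75 ln(0.602837)
  = −0.75 × (-0.506108) = 0.379581 substitutions/site.
Under a molecular clock d = 2μt, so t = d/(2μ) = 0.379581 / (2 × 0.022) = 8.63 Myr.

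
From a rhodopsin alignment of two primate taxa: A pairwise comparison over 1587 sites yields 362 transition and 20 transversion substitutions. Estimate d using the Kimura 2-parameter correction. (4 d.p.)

0.3227

P = 362/1587 ≈ 0.228103 and Q = 20/1587 ≈ 0.012602.
Under the Kimura two-parameter model, d = −½ ln(1 − 2P − Q) − ¼ ln(1 − 2Q).
1 − 2P − Q = 0.531192, giving −½ ln(0.531192) = 0.316316.
1 − 2Q = 0.974796, giving −¼ ln(0.974796) = 0.006382.
d = 0.316316 + 0.006382 = 0.322698.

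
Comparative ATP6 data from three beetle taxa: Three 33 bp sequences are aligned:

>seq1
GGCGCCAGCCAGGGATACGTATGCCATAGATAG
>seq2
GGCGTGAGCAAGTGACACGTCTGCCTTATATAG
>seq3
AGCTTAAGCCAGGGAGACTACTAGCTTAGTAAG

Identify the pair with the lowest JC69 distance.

seq1–seq2: 8/33 differ, p = 0.242, d = 0.293.
seq1–seq3: 13/33 differ, p = 0.394, d = 0.559.
seq2–seq3: 13/33 differ, p = 0.394, d = 0.559.
The smallest distance is between seq1 and seq2.

seq1 and seq2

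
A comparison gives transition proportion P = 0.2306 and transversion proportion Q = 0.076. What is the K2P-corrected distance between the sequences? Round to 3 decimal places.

Under the Kimura two-parameter model, d = −½ ln(1 − 2P − Q) − ¼ ln(1 − 2Q).
1 − 2P − Q = 0.4628, giving −½ ln(0.4628) = 0.385230.
1 − 2Q = 0.848, giving −¼ ln(0.848) = 0.041219.
d = 0.385230 + 0.041219 = 0.426449.

0.426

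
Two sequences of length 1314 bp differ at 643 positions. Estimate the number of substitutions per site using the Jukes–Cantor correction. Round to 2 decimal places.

0.79

p = 643/1314 ≈ 0.489346.
d = −(3/4) ln(1 − 4p/3) = −0.75 ln(1 − 0.652461) = −0.75 ln(0.347539)
  = −0.75 × (-1.056878) = 0.792659 substitutions/site.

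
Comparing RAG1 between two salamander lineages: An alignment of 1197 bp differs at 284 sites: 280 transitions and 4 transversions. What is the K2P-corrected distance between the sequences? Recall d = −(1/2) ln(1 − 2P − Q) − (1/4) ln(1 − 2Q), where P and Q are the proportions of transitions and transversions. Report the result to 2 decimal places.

P = 280/1197 ≈ 0.233918 and Q = 4/1197 ≈ 0.003342.
Under the Kimura two-parameter model, d = −½ ln(1 − 2P − Q) − ¼ ln(1 − 2Q).
1 − 2P − Q = 0.528822, giving −½ ln(0.528822) = 0.318552.
1 − 2Q = 0.993316, giving −¼ ln(0.993316) = 0.001677.
d = 0.318552 + 0.001677 = 0.320229.

0.32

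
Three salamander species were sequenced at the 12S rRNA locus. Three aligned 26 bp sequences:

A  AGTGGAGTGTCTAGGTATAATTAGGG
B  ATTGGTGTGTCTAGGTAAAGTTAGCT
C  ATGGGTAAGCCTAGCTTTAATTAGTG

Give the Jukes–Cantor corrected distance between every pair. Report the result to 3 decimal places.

d(A,B) = 0.276, d(A,C) = 0.464, d(B,C) = 0.539

A–B: 6/26 sites differ → p ≈ 0.230769, d = −0.75 ln(1 − 0.307692) = 0.275793 ≈ 0.276.
A–C: 9/26 sites differ → p ≈ 0.346154, d = −0.75 ln(1 − 0.461539) = 0.464280 ≈ 0.464.
B–C: 10/26 sites differ → p ≈ 0.384615, d = −0.75 ln(1 − 0.51282) = 0.539341 ≈ 0.539.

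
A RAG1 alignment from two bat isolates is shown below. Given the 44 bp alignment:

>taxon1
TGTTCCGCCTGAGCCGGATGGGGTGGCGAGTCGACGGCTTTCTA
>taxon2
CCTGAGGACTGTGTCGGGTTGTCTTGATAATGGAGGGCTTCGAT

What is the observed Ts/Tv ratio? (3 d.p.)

Transitions are A↔G and C↔T; transversions are all other mismatches.
Transitions: 5. Transversions: 17.
R = 5/17 = 0.294117… ≈ 0.294 (to 3 d.p.).

0.294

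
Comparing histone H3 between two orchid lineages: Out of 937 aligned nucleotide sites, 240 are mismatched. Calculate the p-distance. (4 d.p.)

p = 240/937 = 0.256136… ≈ 0.2561 (to 4 d.p.).

0.2561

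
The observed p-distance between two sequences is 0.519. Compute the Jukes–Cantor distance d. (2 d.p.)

d = −(3/4) ln(1 − 4p/3) = −0.75 ln(1 − 0.692) = −0.75 ln(0.308)
  = −0.75 × (-1.177655) = 0.883241 substitutions/site.

0.88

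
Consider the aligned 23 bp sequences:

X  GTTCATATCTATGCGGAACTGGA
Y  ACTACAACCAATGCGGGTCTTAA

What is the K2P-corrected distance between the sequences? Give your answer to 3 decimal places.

0.779

Of 23 sites, 5 differences are transitions and 6 are transversions, so P = 5/23 ≈ 0.217391 and Q = 6/23 ≈ 0.26087.
Under the Kimura two-parameter model, d = −½ ln(1 − 2P − Q) − ¼ ln(1 − 2Q).
1 − 2P − Q = 0.304348, giving −½ ln(0.304348) = 0.594792.
1 − 2Q = 0.47826, giving −¼ ln(0.47826) = 0.184400.
d = 0.594792 + 0.184400 = 0.779192.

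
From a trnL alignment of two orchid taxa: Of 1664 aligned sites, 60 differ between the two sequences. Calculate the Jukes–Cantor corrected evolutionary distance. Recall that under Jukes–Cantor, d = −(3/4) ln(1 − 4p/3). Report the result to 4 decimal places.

0.0370

p = 60/1664 ≈ 0.036058.
d = −(3/4) ln(1 − 4p/3) = −0.75 ln(1 − 0.048077) = −0.75 ln(0.951923)
  = −0.75 × (-0.049271) = 0.036953 substitutions/site.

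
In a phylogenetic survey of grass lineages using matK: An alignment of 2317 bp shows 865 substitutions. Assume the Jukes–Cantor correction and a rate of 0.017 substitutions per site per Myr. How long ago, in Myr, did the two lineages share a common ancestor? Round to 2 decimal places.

15.19

p = 865/2317 ≈ 0.373328.
d = −(3/4) ln(1 − 4p/3) = −0.75 ln(1 − 0.497771) = −0.75 ln(0.502229)
  = −0.75 × (-0.688699) = 0.516524 substitutions/site.
Under a molecular clock d = 2μt, so t = d/(2μ) = 0.516524 / (2 × 0.017) = 15.19 Myr.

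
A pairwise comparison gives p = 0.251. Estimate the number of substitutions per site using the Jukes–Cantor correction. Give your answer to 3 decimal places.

0.306

d = −(3/4) ln(1 − 4p/3) = −0.75 ln(1 − 0.334667) = −0.75 ln(0.665333)
  = −0.75 × (-0.407468) = 0.305601 substitutions/site.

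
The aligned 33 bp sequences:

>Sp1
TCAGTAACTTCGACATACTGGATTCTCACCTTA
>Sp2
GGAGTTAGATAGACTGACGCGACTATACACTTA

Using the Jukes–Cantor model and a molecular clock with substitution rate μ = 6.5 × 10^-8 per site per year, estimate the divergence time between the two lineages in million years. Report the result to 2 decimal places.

5.37

The sequences differ at 15 of 33 sites, so p = 15/33 ≈ 0.454545.
d = −(3/4) ln(1 − 4p/3) = −0.75 ln(1 − 0.60606) = −0.75 ln(0.39394)
  = −0.75 × (-0.931557) = 0.698668 substitutions/site.
Under a molecular clock d = 2μt, so t = d/(2μ) = 0.698668 / (2 × 6.5 × 10^-8) = 5.37 million years.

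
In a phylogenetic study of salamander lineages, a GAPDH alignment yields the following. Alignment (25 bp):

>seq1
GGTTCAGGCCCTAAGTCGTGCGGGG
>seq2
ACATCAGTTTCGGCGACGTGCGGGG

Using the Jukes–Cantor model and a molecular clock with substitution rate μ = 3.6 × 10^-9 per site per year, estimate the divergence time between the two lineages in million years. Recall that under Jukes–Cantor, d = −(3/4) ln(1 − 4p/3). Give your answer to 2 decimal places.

79.39

The sequences differ at 10 of 25 sites (1, 2, 3, 8, 9, 10, 12, 13, 14, 16), so p = 10/25 = 0.4.
d = −(3/4) ln(1 − 4p/3) = −0.75 ln(1 − 0.533333) = −0.75 ln(0.466667)
  = −0.75 × (-0.762139) = 0.571604 substitutions/site.
Under a molecular clock d = 2μt, so t = d/(2μ) = 0.571604 / (2 × 3.6 × 10^-9) = 79.39 million years.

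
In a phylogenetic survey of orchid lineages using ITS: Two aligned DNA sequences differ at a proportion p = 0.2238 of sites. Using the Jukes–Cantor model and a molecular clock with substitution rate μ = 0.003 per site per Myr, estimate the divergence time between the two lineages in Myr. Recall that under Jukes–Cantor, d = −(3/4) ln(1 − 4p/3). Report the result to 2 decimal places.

44.30

d = −(3/4) ln(1 − 4p/3) = −0.75 ln(1 − 0.2984) = −0.75 ln(0.7016)
  = −0.75 × (-0.354392) = 0.265794 substitutions/site.
Under a molecular clock d = 2μt, so t = d/(2μ) = 0.265794 / (2 × 0.003) = 44.30 Myr.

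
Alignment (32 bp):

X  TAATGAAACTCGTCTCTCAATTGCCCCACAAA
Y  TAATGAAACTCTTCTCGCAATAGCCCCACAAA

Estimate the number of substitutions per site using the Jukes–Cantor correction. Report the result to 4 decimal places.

0.1001

The sequences differ at 3 of 32 sites (12, 17, 22), so p = 3/32 = 0.09375.
d = −(3/4) ln(1 − 4p/3) = −0.75 ln(1 − 0.125) = −0.75 ln(0.875)
  = −0.75 × (-0.133531) = 0.100148 substitutions/site.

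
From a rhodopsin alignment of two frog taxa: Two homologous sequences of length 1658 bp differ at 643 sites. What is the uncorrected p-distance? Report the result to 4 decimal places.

0.3878

p = 643/1658 = 0.387816… ≈ 0.3878 (to 4 d.p.).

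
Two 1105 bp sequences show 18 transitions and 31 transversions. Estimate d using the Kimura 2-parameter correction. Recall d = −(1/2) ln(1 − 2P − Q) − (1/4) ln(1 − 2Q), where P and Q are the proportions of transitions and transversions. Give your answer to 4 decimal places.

P = 18/1105 ≈ 0.01629 and Q = 31/1105 ≈ 0.028054.
Under the Kimura two-parameter model, d = −½ ln(1 − 2P − Q) − ¼ ln(1 − 2Q).
1 − 2P − Q = 0.939366, giving −½ ln(0.939366) = 0.031275.
1 − 2Q = 0.943892, giving −¼ ln(0.943892) = 0.014436.
d = 0.031275 + 0.014436 = 0.045711.

0.0457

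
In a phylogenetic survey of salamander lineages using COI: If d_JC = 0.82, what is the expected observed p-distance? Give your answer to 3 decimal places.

0.499

p = (3/4)(1 − e^(−4d/3)) = 0.75 × (1 − e^(-1.093333)) = 0.75 × (1 − 0.335098) = 0.498677.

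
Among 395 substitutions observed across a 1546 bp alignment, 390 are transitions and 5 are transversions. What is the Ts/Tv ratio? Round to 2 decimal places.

78.00

R = 390/5 = 78.00.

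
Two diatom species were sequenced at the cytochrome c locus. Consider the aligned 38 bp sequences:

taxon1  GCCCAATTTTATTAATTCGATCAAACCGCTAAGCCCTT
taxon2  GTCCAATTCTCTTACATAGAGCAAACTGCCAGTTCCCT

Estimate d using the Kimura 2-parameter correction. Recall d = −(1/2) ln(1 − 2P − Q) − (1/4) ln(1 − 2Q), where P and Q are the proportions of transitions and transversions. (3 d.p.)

0.468

Of 38 sites, 7 differences are transitions and 6 are transversions, so P = 7/38 ≈ 0.184211 and Q = 6/38 ≈ 0.157895.
Under the Kimura two-parameter model, d = −½ ln(1 − 2P − Q) − ¼ ln(1 − 2Q).
1 − 2P − Q = 0.473683, giving −½ ln(0.473683) = 0.373608.
1 − 2Q = 0.68421, giving −¼ ln(0.68421) = 0.094873.
d = 0.373608 + 0.094873 = 0.468481.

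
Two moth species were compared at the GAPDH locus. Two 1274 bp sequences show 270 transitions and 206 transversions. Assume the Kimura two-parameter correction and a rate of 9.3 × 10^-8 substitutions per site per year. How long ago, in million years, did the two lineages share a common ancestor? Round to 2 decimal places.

P = 270/1274 ≈ 0.211931 and Q = 206/1274 ≈ 0.161695.
Under the Kimura two-parameter model, d = −½ ln(1 − 2P − Q) − ¼ ln(1 − 2Q).
1 − 2P − Q = 0.414443, giving −½ ln(0.414443) = 0.440410.
1 − 2Q = 0.67661, giving −¼ ln(0.67661) = 0.097665.
d = 0.440410 + 0.097665 = 0.538075.
Under a molecular clock d = 2μt, so t = d/(2μ) = 0.538075 / (2 × 9.3 × 10^-8) = 2.89 million years.

2.89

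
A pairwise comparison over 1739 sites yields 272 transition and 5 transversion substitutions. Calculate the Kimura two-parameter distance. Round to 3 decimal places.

0.191

P = 272/1739 ≈ 0.156412 and Q = 5/1739 ≈ 0.002875.
Under the Kimura two-parameter model, d = −½ ln(1 − 2P − Q) − ¼ ln(1 − 2Q).
1 − 2P − Q = 0.684301, giving −½ ln(0.684301) = 0.189679.
1 − 2Q = 0.99425, giving −¼ ln(0.99425) = 0.001442.
d = 0.189679 + 0.001442 = 0.191121.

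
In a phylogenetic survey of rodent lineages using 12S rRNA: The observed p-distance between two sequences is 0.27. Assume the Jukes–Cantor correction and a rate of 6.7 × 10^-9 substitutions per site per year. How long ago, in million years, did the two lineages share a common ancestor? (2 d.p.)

d = −(3/4) ln(1 − 4p/3) = −0.75 ln(1 − 0.36) = −0.75 ln(0.64)
  = −0.75 × (-0.446287) = 0.334715 substitutions/site.
Under a molecular clock d = 2μt, so t = d/(2μ) = 0.334715 / (2 × 6.7 × 10^-9) = 24.98 million years.

24.98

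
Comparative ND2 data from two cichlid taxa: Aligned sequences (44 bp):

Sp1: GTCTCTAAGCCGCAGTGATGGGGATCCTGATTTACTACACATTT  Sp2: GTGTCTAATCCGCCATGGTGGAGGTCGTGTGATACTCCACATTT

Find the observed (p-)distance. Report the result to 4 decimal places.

0.2727

The sequences differ at 12 of 44 positions.
p = 12/44 = 0.272727… ≈ 0.2727 (to 4 d.p.).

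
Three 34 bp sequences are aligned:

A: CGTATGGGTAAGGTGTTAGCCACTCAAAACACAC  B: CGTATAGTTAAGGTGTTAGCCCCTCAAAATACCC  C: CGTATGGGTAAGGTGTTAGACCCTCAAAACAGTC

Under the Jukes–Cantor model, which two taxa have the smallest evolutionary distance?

A–B: 5/34 differ, p = 0.147, d = 0.164.
A–C: 4/34 differ, p = 0.118, d = 0.128.
B–C: 6/34 differ, p = 0.176, d = 0.201.
The smallest distance is between A and C.

A and C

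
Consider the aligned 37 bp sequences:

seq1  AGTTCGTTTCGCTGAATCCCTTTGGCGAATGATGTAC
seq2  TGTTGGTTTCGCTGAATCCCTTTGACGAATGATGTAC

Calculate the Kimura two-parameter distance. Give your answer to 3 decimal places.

Of 37 sites, 1 differences are transitions and 2 are transversions, so P = 1/37 ≈ 0.027027 and Q = 2/37 ≈ 0.054054.
Under the Kimura two-parameter model, d = −½ ln(1 − 2P − Q) − ¼ ln(1 − 2Q).
1 − 2P − Q = 0.891892, giving −½ ln(0.891892) = 0.057205.
1 − 2Q = 0.891892, giving −¼ ln(0.891892) = 0.028603.
d = 0.057205 + 0.028603 = 0.085808.

0.086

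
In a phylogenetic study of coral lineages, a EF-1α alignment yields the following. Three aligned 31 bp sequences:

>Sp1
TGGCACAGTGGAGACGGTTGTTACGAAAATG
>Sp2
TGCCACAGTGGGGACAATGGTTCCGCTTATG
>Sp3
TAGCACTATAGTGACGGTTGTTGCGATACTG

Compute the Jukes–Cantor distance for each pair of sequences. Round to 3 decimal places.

d(Sp1,Sp2) = 0.367, d(Sp1,Sp3) = 0.316, d(Sp2,Sp3) = 0.614

Sp1–Sp2: 9/31 sites differ → p ≈ 0.290323, d = −0.75 ln(1 − 0.387097) = 0.367161 ≈ 0.367.
Sp1–Sp3: 8/31 sites differ → p ≈ 0.258065, d = −0.75 ln(1 − 0.344087) = 0.316295 ≈ 0.316.
Sp2–Sp3: 13/31 sites differ → p ≈ 0.419355, d = −0.75 ln(1 − 0.55914) = 0.614271 ≈ 0.614.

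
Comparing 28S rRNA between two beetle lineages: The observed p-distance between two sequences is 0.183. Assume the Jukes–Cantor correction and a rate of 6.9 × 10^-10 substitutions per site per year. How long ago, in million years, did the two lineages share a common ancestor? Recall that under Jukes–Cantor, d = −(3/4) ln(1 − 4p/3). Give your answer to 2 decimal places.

d = −(3/4) ln(1 − 4p/3) = −0.75 ln(1 − 0.244) = −0.75 ln(0.756)
  = −0.75 × (-0.279714) = 0.209786 substitutions/site.
Under a molecular clock d = 2μt, so t = d/(2μ) = 0.209786 / (2 × 6.9 × 10^-10) = 152.02 million years.

152.02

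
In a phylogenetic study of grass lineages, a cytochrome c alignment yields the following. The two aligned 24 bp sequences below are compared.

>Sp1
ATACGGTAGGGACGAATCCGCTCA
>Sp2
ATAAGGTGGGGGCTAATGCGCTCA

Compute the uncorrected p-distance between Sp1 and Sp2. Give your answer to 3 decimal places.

0.208

The sequences differ at 5 of 24 positions (sites 4, 8, 12, 14, 18).
p = 5/24 = 0.208333… ≈ 0.208 (to 3 d.p.).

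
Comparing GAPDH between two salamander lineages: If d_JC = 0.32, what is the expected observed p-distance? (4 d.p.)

0.2605

p = (3/4)(1 − e^(−4d/3)) = 0.75 × (1 − e^(-0.426667)) = 0.75 × (1 − 0.652681) = 0.260489.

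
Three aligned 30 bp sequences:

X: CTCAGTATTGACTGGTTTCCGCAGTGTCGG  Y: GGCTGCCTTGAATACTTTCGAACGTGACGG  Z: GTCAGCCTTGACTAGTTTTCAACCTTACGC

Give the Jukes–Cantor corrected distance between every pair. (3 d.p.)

X–Y: 13/30 sites differ → p ≈ 0.433333, d = −0.75 ln(1 − 0.577777) = 0.646666 ≈ 0.647.
X–Z: 12/30 sites differ → p = 0.4, d = −0.75 ln(1 − 0.533333) = 0.571605 ≈ 0.572.
Y–Z: 9/30 sites differ → p = 0.3, d = −0.75 ln(1 − 0.4) = 0.383119 ≈ 0.383.

d(X,Y) = 0.647, d(X,Z) = 0.572, d(Y,Z) = 0.383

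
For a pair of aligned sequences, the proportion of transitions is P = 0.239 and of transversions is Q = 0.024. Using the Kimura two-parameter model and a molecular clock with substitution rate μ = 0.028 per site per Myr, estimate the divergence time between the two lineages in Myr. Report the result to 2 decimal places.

Under the Kimura two-parameter model, d = −½ ln(1 − 2P − Q) − ¼ ln(1 − 2Q).
1 − 2P − Q = 0.498, giving −½ ln(0.498) = 0.348578.
1 − 2Q = 0.952, giving −¼ ln(0.952) = 0.012298.
d = 0.348578 + 0.012298 = 0.360876.
Under a molecular clock d = 2μt, so t = d/(2μ) = 0.360876 / (2 × 0.028) = 6.44 Myr.

6.44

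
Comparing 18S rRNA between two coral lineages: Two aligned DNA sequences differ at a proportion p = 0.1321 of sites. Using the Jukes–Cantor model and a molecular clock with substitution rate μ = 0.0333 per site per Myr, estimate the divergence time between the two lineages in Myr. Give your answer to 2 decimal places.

d = −(3/4) ln(1 − 4p/3) = −0.75 ln(1 − 0.176133) = −0.75 ln(0.823867)
  = −0.75 × (-0.193746) = 0.145310 substitutions/site.
Under a molecular clock d = 2μt, so t = d/(2μ) = 0.145310 / (2 × 0.0333) = 2.18 Myr.

2.18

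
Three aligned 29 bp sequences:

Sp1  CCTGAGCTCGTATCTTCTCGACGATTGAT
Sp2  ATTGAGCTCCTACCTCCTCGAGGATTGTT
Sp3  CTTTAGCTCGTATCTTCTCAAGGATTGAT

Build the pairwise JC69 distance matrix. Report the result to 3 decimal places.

d(Sp1,Sp2) = 0.291, d(Sp1,Sp3) = 0.152, d(Sp2,Sp3) = 0.291

Sp1–Sp2: 7/29 sites differ → p ≈ 0.241379, d = −0.75 ln(1 − 0.321839) = 0.291278 ≈ 0.291.
Sp1–Sp3: 4/29 sites differ → p ≈ 0.137931, d = −0.75 ln(1 − 0.183908) = 0.152421 ≈ 0.152.
Sp2–Sp3: 7/29 sites differ → p ≈ 0.241379, d = −0.75 ln(1 − 0.321839) = 0.291278 ≈ 0.291.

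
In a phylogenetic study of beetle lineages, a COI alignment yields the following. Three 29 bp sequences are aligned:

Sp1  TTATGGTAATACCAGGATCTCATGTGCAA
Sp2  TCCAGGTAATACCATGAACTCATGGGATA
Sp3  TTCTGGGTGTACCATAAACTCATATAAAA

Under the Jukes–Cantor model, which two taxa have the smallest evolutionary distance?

Sp1 and Sp2

Sp1–Sp2: 8/29 differ, p = 0.276, d = 0.344.
Sp1–Sp3: 10/29 differ, p = 0.345, d = 0.462.
Sp2–Sp3: 10/29 differ, p = 0.345, d = 0.462.
The smallest distance is between Sp1 and Sp2.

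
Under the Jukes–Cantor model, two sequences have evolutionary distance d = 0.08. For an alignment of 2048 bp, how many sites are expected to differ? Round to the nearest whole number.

155

Invert JC69: p = (3/4)(1 − e^(−4d/3)) = 0.75 × (1 − e^(-0.106667)) = 0.75 × (1 − 0.898825) = 0.075881.
Expected differing sites = pL ≈ 0.075881 × 2048 = 155.404288 ≈ 155.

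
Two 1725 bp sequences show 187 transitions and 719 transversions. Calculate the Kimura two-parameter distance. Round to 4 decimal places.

0.9504

P = 187/1725 ≈ 0.108406 and Q = 719/1725 ≈ 0.416812.
Under the Kimura two-parameter model, d = −½ ln(1 − 2P − Q) − ¼ ln(1 − 2Q).
1 − 2P − Q = 0.366376, giving −½ ln(0.366376) = 0.502048.
1 − 2Q = 0.166376, giving −¼ ln(0.166376) = 0.448376.
d = 0.502048 + 0.448376 = 0.950424.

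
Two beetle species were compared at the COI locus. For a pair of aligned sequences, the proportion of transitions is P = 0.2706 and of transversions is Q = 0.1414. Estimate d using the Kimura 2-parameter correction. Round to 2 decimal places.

0.66

Under the Kimura two-parameter model, d = −½ ln(1 − 2P − Q) − ¼ ln(1 − 2Q).
1 − 2P − Q = 0.3174, giving −½ ln(0.3174) = 0.573796.
1 − 2Q = 0.7172, giving −¼ ln(0.7172) = 0.083100.
d = 0.573796 + 0.083100 = 0.656896.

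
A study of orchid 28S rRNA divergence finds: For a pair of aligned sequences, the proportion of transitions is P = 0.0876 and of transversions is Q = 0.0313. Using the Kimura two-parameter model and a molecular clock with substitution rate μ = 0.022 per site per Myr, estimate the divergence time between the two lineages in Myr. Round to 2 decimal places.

3.00

Under the Kimura two-parameter model, d = −½ ln(1 − 2P − Q) − ¼ ln(1 − 2Q).
1 − 2P − Q = 0.7935, giving −½ ln(0.7935) = 0.115651.
1 − 2Q = 0.9374, giving −¼ ln(0.9374) = 0.016161.
d = 0.115651 + 0.016161 = 0.131812.
Under a molecular clock d = 2μt, so t = d/(2μ) = 0.131812 / (2 × 0.022) = 3.00 Myr.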